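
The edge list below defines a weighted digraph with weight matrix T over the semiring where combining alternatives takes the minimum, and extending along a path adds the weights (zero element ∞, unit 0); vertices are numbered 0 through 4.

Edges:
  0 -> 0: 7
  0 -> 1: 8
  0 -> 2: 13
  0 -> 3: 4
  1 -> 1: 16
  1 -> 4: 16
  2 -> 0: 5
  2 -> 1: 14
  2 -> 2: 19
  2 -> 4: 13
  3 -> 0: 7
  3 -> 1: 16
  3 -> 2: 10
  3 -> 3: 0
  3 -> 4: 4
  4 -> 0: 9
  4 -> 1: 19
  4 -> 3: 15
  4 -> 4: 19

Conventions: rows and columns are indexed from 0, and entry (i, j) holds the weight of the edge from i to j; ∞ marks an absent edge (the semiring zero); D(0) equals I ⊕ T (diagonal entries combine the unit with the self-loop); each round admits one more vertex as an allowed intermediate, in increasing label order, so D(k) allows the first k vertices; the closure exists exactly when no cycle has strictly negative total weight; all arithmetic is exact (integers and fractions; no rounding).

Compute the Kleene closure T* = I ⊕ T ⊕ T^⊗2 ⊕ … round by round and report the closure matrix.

D(0):
  [0, 8, 13, 4, ∞]
  [∞, 0, ∞, ∞, 16]
  [5, 14, 0, ∞, 13]
  [7, 16, 10, 0, 4]
  [9, 19, ∞, 15, 0]
D(1):
  [0, 8, 13, 4, ∞]
  [∞, 0, ∞, ∞, 16]
  [5, 13, 0, 9, 13]
  [7, 15, 10, 0, 4]
  [9, 17, 22, 13, 0]
D(2):
  [0, 8, 13, 4, 24]
  [∞, 0, ∞, ∞, 16]
  [5, 13, 0, 9, 13]
  [7, 15, 10, 0, 4]
  [9, 17, 22, 13, 0]
D(3):
  [0, 8, 13, 4, 24]
  [∞, 0, ∞, ∞, 16]
  [5, 13, 0, 9, 13]
  [7, 15, 10, 0, 4]
  [9, 17, 22, 13, 0]
D(4):
  [0, 8, 13, 4, 8]
  [∞, 0, ∞, ∞, 16]
  [5, 13, 0, 9, 13]
  [7, 15, 10, 0, 4]
  [9, 17, 22, 13, 0]
D(5):
  [0, 8, 13, 4, 8]
  [25, 0, 38, 29, 16]
  [5, 13, 0, 9, 13]
  [7, 15, 10, 0, 4]
  [9, 17, 22, 13, 0]
Answer: T* = [[0, 8, 13, 4, 8], [25, 0, 38, 29, 16], [5, 13, 0, 9, 13], [7, 15, 10, 0, 4], [9, 17, 22, 13, 0]]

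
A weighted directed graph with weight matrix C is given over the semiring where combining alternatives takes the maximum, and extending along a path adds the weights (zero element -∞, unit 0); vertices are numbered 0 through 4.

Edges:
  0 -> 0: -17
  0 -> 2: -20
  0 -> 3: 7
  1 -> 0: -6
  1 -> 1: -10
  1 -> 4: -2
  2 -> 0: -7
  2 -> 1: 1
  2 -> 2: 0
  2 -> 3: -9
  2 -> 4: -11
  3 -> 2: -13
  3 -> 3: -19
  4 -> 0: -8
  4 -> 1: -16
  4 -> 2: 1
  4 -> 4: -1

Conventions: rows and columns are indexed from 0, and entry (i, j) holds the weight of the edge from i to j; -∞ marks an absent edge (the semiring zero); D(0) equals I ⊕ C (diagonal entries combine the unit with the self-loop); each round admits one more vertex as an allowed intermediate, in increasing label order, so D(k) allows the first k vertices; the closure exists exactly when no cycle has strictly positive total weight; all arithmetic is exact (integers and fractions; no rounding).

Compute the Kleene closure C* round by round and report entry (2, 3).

D(0):
  [0, -∞, -20, 7, -∞]
  [-6, 0, -∞, -∞, -2]
  [-7, 1, 0, -9, -11]
  [-∞, -∞, -13, 0, -∞]
  [-8, -16, 1, -∞, 0]
D(1):
  [0, -∞, -20, 7, -∞]
  [-6, 0, -26, 1, -2]
  [-7, 1, 0, 0, -11]
  [-∞, -∞, -13, 0, -∞]
  [-8, -16, 1, -1, 0]
D(2):
  [0, -∞, -20, 7, -∞]
  [-6, 0, -26, 1, -2]
  [-5, 1, 0, 2, -1]
  [-∞, -∞, -13, 0, -∞]
  [-8, -16, 1, -1, 0]
D(3):
  [0, -19, -20, 7, -21]
  [-6, 0, -26, 1, -2]
  [-5, 1, 0, 2, -1]
  [-18, -12, -13, 0, -14]
  [-4, 2, 1, 3, 0]
D(4):
  [0, -5, -6, 7, -7]
  [-6, 0, -12, 1, -2]
  [-5, 1, 0, 2, -1]
  [-18, -12, -13, 0, -14]
  [-4, 2, 1, 3, 0]
D(5):
  [0, -5, -6, 7, -7]
  [-6, 0, -1, 1, -2]
  [-5, 1, 0, 2, -1]
  [-18, -12, -13, 0, -14]
  [-4, 2, 1, 3, 0]
Answer: C*[2][3] = 2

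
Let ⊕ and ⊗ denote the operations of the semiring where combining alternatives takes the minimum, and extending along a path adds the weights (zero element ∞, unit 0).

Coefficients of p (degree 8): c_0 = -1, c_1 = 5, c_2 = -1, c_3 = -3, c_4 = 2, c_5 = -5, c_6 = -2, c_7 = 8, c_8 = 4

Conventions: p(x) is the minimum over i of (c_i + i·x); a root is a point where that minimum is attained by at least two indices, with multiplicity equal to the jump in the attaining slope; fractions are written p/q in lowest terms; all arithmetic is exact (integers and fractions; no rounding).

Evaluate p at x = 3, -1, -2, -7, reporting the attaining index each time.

p(3) = min(-1+0·3=-1, 5+1·3=8, -1+2·3=5, -3+3·3=6, 2+4·3=14, -5+5·3=10, -2+6·3=16, 8+7·3=29, 4+8·3=28) = -1 (attained by i=0)
p(-1) = min(-1+0·(-1)=-1, 5+1·(-1)=4, -1+2·(-1)=-3, -3+3·(-1)=-6, 2+4·(-1)=-2, -5+5·(-1)=-10, -2+6·(-1)=-8, 8+7·(-1)=1, 4+8·(-1)=-4) = -10 (attained by i=5)
p(-2) = min(-1+0·(-2)=-1, 5+1·(-2)=3, -1+2·(-2)=-5, -3+3·(-2)=-9, 2+4·(-2)=-6, -5+5·(-2)=-15, -2+6·(-2)=-14, 8+7·(-2)=-6, 4+8·(-2)=-12) = -15 (attained by i=5)
p(-7) = min(-1+0·(-7)=-1, 5+1·(-7)=-2, -1+2·(-7)=-15, -3+3·(-7)=-24, 2+4·(-7)=-26, -5+5·(-7)=-40, -2+6·(-7)=-44, 8+7·(-7)=-41, 4+8·(-7)=-52) = -52 (attained by i=8)
Answer: p(3) = -1; p(-1) = -10; p(-2) = -15; p(-7) = -52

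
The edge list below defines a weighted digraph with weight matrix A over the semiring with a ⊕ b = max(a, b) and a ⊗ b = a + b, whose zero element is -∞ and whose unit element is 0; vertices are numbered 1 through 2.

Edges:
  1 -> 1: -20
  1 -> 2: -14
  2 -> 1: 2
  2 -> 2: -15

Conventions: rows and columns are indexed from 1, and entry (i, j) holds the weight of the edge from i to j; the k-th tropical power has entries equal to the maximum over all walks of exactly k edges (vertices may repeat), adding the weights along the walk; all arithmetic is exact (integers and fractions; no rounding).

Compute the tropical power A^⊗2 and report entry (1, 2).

A^⊗2:
  [-12, -29]
  [-13, -12]
Key observation: the optimum is the walk 1->2->2, with weight (-14) + (-15) = -29.
Optimal value attained by: walk 1->2->2.
Answer: (A^⊗2)[1][2] = -29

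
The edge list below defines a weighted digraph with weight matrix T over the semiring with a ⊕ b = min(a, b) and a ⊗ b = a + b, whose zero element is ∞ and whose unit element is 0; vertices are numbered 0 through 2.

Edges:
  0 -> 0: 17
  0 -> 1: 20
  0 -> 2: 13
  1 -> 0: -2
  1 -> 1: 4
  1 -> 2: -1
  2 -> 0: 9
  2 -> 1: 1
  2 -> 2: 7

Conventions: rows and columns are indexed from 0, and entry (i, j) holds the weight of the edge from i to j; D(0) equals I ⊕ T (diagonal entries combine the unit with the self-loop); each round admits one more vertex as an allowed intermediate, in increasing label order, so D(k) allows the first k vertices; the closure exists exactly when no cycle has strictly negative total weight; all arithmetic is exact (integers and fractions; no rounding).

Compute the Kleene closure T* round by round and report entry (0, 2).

D(0):
  [0, 20, 13]
  [-2, 0, -1]
  [9, 1, 0]
D(1):
  [0, 20, 13]
  [-2, 0, -1]
  [9, 1, 0]
D(2):
  [0, 20, 13]
  [-2, 0, -1]
  [-1, 1, 0]
D(3):
  [0, 14, 13]
  [-2, 0, -1]
  [-1, 1, 0]
Answer: T*[0][2] = 13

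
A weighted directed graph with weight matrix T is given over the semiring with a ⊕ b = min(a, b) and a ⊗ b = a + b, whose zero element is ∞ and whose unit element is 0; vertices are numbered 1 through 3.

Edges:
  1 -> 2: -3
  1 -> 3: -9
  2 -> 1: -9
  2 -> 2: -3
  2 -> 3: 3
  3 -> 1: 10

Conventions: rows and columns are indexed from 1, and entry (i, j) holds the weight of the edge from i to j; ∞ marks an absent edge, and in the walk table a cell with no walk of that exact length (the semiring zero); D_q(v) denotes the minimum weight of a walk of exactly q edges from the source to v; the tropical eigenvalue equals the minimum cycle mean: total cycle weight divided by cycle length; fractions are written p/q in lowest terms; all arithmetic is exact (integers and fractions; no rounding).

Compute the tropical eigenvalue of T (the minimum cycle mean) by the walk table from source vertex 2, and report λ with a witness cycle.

q=0: [∞, 0, ∞]
q=1: [-9, -3, 3]
q=2: [-12, -12, -18]
q=3: [-21, -15, -21]
Optimal cycle mean attained by: cycle 1->2->1, total (-3) + (-9), length 2.
Answer: λ = -6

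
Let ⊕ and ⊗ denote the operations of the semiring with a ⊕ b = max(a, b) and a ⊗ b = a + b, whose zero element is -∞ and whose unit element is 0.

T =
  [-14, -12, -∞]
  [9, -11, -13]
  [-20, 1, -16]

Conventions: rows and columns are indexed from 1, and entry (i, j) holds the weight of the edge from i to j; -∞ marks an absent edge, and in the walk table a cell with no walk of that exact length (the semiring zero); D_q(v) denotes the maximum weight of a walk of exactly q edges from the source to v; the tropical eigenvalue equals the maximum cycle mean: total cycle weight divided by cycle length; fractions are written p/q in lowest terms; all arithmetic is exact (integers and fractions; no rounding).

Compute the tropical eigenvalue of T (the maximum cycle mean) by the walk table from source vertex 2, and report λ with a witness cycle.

q=0: [-∞, 0, -∞]
q=1: [9, -11, -13]
q=2: [-2, -3, -24]
q=3: [6, -14, -16]
Optimal cycle mean attained by: cycle 1->2->1, total (-12) + 9, length 2.
Answer: λ = -3/2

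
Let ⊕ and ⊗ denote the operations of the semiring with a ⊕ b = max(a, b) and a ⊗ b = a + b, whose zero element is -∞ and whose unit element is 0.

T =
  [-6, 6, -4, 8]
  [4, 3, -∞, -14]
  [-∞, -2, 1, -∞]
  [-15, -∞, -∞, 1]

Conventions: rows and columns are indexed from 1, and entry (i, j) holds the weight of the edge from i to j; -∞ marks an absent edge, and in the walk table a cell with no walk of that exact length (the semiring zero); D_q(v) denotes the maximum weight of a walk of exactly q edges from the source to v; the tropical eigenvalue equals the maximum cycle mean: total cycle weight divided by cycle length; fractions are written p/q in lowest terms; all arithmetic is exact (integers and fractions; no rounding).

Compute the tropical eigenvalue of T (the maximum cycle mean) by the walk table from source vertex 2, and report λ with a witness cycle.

q=0: [-∞, 0, -∞, -∞]
q=1: [4, 3, -∞, -14]
q=2: [7, 10, 0, 12]
q=3: [14, 13, 3, 15]
q=4: [17, 20, 10, 22]
Optimal cycle mean attained by: cycle 1->2->1, total 6 + 4, length 2.
Answer: λ = 5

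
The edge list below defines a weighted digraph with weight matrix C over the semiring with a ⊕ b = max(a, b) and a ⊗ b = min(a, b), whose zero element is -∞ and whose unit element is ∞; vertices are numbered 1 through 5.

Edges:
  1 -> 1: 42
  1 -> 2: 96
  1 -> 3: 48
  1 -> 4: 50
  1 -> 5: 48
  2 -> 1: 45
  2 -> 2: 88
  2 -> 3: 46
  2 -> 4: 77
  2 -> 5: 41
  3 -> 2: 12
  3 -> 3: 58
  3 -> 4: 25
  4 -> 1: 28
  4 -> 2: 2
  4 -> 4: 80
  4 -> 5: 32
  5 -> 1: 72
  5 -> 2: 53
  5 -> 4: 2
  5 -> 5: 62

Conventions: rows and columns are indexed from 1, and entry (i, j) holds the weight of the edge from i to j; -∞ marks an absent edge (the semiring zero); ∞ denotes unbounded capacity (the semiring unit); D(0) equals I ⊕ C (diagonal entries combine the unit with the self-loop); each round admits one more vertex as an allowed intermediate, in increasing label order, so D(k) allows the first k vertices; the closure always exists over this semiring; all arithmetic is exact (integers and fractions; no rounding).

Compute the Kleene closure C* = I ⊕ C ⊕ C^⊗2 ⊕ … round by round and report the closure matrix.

D(0):
  [∞, 96, 48, 50, 48]
  [45, ∞, 46, 77, 41]
  [-∞, 12, ∞, 25, -∞]
  [28, 2, -∞, ∞, 32]
  [72, 53, -∞, 2, ∞]
D(1):
  [∞, 96, 48, 50, 48]
  [45, ∞, 46, 77, 45]
  [-∞, 12, ∞, 25, -∞]
  [28, 28, 28, ∞, 32]
  [72, 72, 48, 50, ∞]
D(2):
  [∞, 96, 48, 77, 48]
  [45, ∞, 46, 77, 45]
  [12, 12, ∞, 25, 12]
  [28, 28, 28, ∞, 32]
  [72, 72, 48, 72, ∞]
D(3):
  [∞, 96, 48, 77, 48]
  [45, ∞, 46, 77, 45]
  [12, 12, ∞, 25, 12]
  [28, 28, 28, ∞, 32]
  [72, 72, 48, 72, ∞]
D(4):
  [∞, 96, 48, 77, 48]
  [45, ∞, 46, 77, 45]
  [25, 25, ∞, 25, 25]
  [28, 28, 28, ∞, 32]
  [72, 72, 48, 72, ∞]
D(5):
  [∞, 96, 48, 77, 48]
  [45, ∞, 46, 77, 45]
  [25, 25, ∞, 25, 25]
  [32, 32, 32, ∞, 32]
  [72, 72, 48, 72, ∞]
Answer: C* = [[∞, 96, 48, 77, 48], [45, ∞, 46, 77, 45], [25, 25, ∞, 25, 25], [32, 32, 32, ∞, 32], [72, 72, 48, 72, ∞]]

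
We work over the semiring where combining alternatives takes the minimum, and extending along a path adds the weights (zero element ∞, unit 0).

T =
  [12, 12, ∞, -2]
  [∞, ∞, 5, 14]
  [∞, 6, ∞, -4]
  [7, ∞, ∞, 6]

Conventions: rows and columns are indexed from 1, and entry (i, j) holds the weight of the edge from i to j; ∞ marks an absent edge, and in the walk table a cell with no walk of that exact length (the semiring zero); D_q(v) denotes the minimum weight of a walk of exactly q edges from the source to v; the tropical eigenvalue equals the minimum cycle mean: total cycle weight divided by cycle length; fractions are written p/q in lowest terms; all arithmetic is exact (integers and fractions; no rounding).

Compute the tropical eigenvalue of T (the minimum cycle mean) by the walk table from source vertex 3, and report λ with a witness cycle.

q=0: [∞, ∞, 0, ∞]
q=1: [∞, 6, ∞, -4]
q=2: [3, ∞, 11, 2]
q=3: [9, 15, ∞, 1]
q=4: [8, 21, 20, 7]
Optimal cycle mean attained by: cycle 1->4->1, total (-2) + 7, length 2.
Answer: λ = 5/2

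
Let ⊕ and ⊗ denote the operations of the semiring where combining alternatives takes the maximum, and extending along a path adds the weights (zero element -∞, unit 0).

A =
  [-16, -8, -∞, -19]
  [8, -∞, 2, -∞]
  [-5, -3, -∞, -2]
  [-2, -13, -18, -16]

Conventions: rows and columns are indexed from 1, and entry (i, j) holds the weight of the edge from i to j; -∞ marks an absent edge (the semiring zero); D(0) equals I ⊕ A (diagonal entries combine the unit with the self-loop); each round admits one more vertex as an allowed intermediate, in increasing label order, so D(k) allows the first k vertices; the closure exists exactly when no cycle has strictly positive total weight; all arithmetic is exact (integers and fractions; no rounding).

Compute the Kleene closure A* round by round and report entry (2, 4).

D(0):
  [0, -8, -∞, -19]
  [8, 0, 2, -∞]
  [-5, -3, 0, -2]
  [-2, -13, -18, 0]
D(1):
  [0, -8, -∞, -19]
  [8, 0, 2, -11]
  [-5, -3, 0, -2]
  [-2, -10, -18, 0]
D(2):
  [0, -8, -6, -19]
  [8, 0, 2, -11]
  [5, -3, 0, -2]
  [-2, -10, -8, 0]
D(3):
  [0, -8, -6, -8]
  [8, 0, 2, 0]
  [5, -3, 0, -2]
  [-2, -10, -8, 0]
D(4):
  [0, -8, -6, -8]
  [8, 0, 2, 0]
  [5, -3, 0, -2]
  [-2, -10, -8, 0]
Answer: A*[2][4] = 0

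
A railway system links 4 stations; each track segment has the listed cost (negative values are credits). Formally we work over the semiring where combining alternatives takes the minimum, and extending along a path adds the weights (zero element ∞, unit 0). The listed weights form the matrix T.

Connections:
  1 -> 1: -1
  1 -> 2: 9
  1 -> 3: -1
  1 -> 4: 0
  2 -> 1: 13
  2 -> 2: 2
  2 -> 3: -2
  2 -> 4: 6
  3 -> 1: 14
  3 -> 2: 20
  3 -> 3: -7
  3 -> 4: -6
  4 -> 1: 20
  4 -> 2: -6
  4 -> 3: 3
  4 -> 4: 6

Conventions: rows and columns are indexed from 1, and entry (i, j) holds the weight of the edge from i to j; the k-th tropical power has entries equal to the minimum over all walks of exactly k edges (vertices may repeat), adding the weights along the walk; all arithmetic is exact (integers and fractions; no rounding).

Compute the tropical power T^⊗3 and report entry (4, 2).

T^⊗2:
  [-2, -6, -8, -7]
  [12, 0, -9, -8]
  [7, -12, -14, -13]
  [7, -4, -8, -3]
T^⊗3:
  [-3, -13, -15, -14]
  [5, -14, -16, -15]
  [0, -19, -21, -20]
  [6, -9, -15, -14]
Key observation: the optimum is the walk 4->3->4->2, with weight 3 + (-6) + (-6) = -9.
Optimal value attained by: walk 4->3->4->2.
Answer: (T^⊗3)[4][2] = -9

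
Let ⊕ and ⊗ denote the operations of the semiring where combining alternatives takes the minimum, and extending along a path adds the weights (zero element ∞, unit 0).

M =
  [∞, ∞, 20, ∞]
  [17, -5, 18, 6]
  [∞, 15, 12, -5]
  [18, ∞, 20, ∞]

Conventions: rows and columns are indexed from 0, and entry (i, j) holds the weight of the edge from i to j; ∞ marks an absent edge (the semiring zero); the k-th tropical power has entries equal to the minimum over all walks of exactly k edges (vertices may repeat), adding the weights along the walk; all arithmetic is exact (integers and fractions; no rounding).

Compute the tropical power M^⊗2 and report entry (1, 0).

M^⊗2:
  [∞, 35, 32, 15]
  [12, -10, 13, 1]
  [13, 10, 15, 7]
  [∞, 35, 32, 15]
Key observation: the optimum is the walk 1->1->0, with weight (-5) + 17 = 12.
Optimal value attained by: walk 1->1->0.
Answer: (M^⊗2)[1][0] = 12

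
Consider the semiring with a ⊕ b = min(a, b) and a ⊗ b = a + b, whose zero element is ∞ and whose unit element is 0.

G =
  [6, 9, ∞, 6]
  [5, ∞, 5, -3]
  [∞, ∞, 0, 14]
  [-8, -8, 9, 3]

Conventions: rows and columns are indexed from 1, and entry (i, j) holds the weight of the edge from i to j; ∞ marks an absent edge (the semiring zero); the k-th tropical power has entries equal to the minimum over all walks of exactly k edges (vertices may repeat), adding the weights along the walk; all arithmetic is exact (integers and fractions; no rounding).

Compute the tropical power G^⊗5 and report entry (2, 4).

G^⊗2:
  [-2, -2, 14, 6]
  [-11, -11, 5, 0]
  [6, 6, 0, 14]
  [-5, -5, -3, -11]
G^⊗3:
  [-2, -2, 3, -5]
  [-8, -8, -6, -14]
  [6, 6, 0, 3]
  [-19, -19, -3, -8]
G^⊗4:
  [-13, -13, 3, -5]
  [-22, -22, -6, -11]
  [-5, -5, 0, 3]
  [-16, -16, -14, -22]
G^⊗5:
  [-13, -13, -8, -16]
  [-19, -19, -17, -25]
  [-5, -5, 0, -8]
  [-30, -30, -14, -19]
Key observation: the optimum is the walk 2->4->2->4->2->4, with weight (-3) + (-8) + (-3) + (-8) + (-3) = -25.
Optimal value attained by: walk 2->4->2->4->2->4.
Answer: (G^⊗5)[2][4] = -25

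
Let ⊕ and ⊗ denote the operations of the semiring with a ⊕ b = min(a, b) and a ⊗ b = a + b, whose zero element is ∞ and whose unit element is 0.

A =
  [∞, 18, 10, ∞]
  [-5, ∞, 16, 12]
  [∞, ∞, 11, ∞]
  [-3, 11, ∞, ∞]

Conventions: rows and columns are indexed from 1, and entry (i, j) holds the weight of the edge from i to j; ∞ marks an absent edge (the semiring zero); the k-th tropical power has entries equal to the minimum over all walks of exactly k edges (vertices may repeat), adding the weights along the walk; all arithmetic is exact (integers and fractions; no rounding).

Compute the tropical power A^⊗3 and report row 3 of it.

A^⊗2:
  [13, ∞, 21, 30]
  [9, 13, 5, ∞]
  [∞, ∞, 22, ∞]
  [6, 15, 7, 23]
A^⊗3:
  [27, 31, 23, ∞]
  [8, 27, 16, 25]
  [∞, ∞, 33, ∞]
  [10, 24, 16, 27]
Answer: row 3 of A^⊗3 = [∞, ∞, 33, ∞]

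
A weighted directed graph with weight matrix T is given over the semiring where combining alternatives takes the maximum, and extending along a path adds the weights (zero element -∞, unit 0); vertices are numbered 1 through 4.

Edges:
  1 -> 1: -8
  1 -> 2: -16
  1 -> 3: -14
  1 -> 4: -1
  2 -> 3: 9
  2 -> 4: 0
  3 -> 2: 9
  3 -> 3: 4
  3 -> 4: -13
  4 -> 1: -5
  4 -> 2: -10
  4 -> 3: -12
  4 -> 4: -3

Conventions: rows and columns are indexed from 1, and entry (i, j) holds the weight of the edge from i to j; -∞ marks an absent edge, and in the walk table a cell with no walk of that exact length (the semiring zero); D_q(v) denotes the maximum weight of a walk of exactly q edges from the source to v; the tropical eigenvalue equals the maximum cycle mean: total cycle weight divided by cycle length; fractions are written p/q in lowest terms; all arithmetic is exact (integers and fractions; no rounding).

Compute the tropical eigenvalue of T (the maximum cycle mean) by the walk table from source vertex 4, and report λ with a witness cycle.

q=0: [-∞, -∞, -∞, 0]
q=1: [-5, -10, -12, -3]
q=2: [-8, -3, -1, -6]
q=3: [-11, 8, 6, -3]
q=4: [-8, 15, 17, 8]
Optimal cycle mean attained by: cycle 2->3->2, total 9 + 9, length 2.
Answer: λ = 9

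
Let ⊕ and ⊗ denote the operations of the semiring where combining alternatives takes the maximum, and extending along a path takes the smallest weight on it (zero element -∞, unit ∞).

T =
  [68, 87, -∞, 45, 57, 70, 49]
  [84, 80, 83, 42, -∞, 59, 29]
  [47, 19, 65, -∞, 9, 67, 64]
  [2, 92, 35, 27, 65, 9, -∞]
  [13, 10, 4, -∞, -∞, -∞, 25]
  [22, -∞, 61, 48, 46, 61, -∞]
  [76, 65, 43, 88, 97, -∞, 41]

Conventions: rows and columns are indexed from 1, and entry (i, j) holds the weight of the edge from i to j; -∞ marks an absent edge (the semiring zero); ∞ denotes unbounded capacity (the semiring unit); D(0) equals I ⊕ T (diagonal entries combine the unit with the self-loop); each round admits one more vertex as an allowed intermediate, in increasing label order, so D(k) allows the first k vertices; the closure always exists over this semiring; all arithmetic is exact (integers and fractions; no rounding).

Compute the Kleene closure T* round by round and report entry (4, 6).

D(0):
  [∞, 87, -∞, 45, 57, 70, 49]
  [84, ∞, 83, 42, -∞, 59, 29]
  [47, 19, ∞, -∞, 9, 67, 64]
  [2, 92, 35, ∞, 65, 9, -∞]
  [13, 10, 4, -∞, ∞, -∞, 25]
  [22, -∞, 61, 48, 46, ∞, -∞]
  [76, 65, 43, 88, 97, -∞, ∞]
D(1):
  [∞, 87, -∞, 45, 57, 70, 49]
  [84, ∞, 83, 45, 57, 70, 49]
  [47, 47, ∞, 45, 47, 67, 64]
  [2, 92, 35, ∞, 65, 9, 2]
  [13, 13, 4, 13, ∞, 13, 25]
  [22, 22, 61, 48, 46, ∞, 22]
  [76, 76, 43, 88, 97, 70, ∞]
D(2):
  [∞, 87, 83, 45, 57, 70, 49]
  [84, ∞, 83, 45, 57, 70, 49]
  [47, 47, ∞, 45, 47, 67, 64]
  [84, 92, 83, ∞, 65, 70, 49]
  [13, 13, 13, 13, ∞, 13, 25]
  [22, 22, 61, 48, 46, ∞, 22]
  [76, 76, 76, 88, 97, 70, ∞]
D(3):
  [∞, 87, 83, 45, 57, 70, 64]
  [84, ∞, 83, 45, 57, 70, 64]
  [47, 47, ∞, 45, 47, 67, 64]
  [84, 92, 83, ∞, 65, 70, 64]
  [13, 13, 13, 13, ∞, 13, 25]
  [47, 47, 61, 48, 47, ∞, 61]
  [76, 76, 76, 88, 97, 70, ∞]
D(4):
  [∞, 87, 83, 45, 57, 70, 64]
  [84, ∞, 83, 45, 57, 70, 64]
  [47, 47, ∞, 45, 47, 67, 64]
  [84, 92, 83, ∞, 65, 70, 64]
  [13, 13, 13, 13, ∞, 13, 25]
  [48, 48, 61, 48, 48, ∞, 61]
  [84, 88, 83, 88, 97, 70, ∞]
D(5):
  [∞, 87, 83, 45, 57, 70, 64]
  [84, ∞, 83, 45, 57, 70, 64]
  [47, 47, ∞, 45, 47, 67, 64]
  [84, 92, 83, ∞, 65, 70, 64]
  [13, 13, 13, 13, ∞, 13, 25]
  [48, 48, 61, 48, 48, ∞, 61]
  [84, 88, 83, 88, 97, 70, ∞]
D(6):
  [∞, 87, 83, 48, 57, 70, 64]
  [84, ∞, 83, 48, 57, 70, 64]
  [48, 48, ∞, 48, 48, 67, 64]
  [84, 92, 83, ∞, 65, 70, 64]
  [13, 13, 13, 13, ∞, 13, 25]
  [48, 48, 61, 48, 48, ∞, 61]
  [84, 88, 83, 88, 97, 70, ∞]
D(7):
  [∞, 87, 83, 64, 64, 70, 64]
  [84, ∞, 83, 64, 64, 70, 64]
  [64, 64, ∞, 64, 64, 67, 64]
  [84, 92, 83, ∞, 65, 70, 64]
  [25, 25, 25, 25, ∞, 25, 25]
  [61, 61, 61, 61, 61, ∞, 61]
  [84, 88, 83, 88, 97, 70, ∞]
Answer: T*[4][6] = 70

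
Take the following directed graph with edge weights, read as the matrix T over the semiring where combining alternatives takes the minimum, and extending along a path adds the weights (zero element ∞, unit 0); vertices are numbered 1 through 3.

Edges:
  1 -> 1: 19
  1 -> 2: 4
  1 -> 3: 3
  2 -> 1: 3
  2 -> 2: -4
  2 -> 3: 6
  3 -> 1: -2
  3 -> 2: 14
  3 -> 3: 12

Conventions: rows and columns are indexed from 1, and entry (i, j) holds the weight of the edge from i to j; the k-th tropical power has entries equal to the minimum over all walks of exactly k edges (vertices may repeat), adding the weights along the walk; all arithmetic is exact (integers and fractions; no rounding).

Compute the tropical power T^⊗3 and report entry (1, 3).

T^⊗2:
  [1, 0, 10]
  [-1, -8, 2]
  [10, 2, 1]
T^⊗3:
  [3, -4, 4]
  [-5, -12, -2]
  [-1, -2, 8]
Key observation: the optimum is the walk 1->3->1->3, with weight 3 + (-2) + 3 = 4.
Optimal value attained by: walk 1->3->1->3.
Answer: (T^⊗3)[1][3] = 4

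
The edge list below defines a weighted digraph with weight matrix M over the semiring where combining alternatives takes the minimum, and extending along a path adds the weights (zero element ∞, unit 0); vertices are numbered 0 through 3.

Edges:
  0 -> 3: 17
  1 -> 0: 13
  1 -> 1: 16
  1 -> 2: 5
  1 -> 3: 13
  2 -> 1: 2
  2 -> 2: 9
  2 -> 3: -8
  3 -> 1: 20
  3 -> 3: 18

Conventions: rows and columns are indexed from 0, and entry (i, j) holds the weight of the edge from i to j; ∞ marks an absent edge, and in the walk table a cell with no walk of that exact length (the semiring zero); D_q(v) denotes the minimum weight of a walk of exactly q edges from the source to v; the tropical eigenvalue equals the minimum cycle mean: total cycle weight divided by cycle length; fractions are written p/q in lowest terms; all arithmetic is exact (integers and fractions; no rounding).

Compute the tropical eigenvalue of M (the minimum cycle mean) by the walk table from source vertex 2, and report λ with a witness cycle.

q=0: [∞, ∞, 0, ∞]
q=1: [∞, 2, 9, -8]
q=2: [15, 11, 7, 1]
q=3: [24, 9, 16, -1]
q=4: [22, 18, 14, 8]
Optimal cycle mean attained by: cycle 1->2->1, total 5 + 2, length 2.
Answer: λ = 7/2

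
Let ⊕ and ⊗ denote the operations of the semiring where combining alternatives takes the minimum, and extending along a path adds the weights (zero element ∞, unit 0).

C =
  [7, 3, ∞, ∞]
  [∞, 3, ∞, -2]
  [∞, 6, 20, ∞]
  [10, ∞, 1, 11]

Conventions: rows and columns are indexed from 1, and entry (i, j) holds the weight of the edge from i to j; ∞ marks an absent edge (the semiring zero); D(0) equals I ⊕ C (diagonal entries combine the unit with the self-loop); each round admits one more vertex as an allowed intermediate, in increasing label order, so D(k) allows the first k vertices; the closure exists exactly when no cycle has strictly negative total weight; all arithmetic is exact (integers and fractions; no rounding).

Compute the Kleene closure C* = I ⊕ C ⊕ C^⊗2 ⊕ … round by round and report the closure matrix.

D(0):
  [0, 3, ∞, ∞]
  [∞, 0, ∞, -2]
  [∞, 6, 0, ∞]
  [10, ∞, 1, 0]
D(1):
  [0, 3, ∞, ∞]
  [∞, 0, ∞, -2]
  [∞, 6, 0, ∞]
  [10, 13, 1, 0]
D(2):
  [0, 3, ∞, 1]
  [∞, 0, ∞, -2]
  [∞, 6, 0, 4]
  [10, 13, 1, 0]
D(3):
  [0, 3, ∞, 1]
  [∞, 0, ∞, -2]
  [∞, 6, 0, 4]
  [10, 7, 1, 0]
D(4):
  [0, 3, 2, 1]
  [8, 0, -1, -2]
  [14, 6, 0, 4]
  [10, 7, 1, 0]
Answer: C* = [[0, 3, 2, 1], [8, 0, -1, -2], [14, 6, 0, 4], [10, 7, 1, 0]]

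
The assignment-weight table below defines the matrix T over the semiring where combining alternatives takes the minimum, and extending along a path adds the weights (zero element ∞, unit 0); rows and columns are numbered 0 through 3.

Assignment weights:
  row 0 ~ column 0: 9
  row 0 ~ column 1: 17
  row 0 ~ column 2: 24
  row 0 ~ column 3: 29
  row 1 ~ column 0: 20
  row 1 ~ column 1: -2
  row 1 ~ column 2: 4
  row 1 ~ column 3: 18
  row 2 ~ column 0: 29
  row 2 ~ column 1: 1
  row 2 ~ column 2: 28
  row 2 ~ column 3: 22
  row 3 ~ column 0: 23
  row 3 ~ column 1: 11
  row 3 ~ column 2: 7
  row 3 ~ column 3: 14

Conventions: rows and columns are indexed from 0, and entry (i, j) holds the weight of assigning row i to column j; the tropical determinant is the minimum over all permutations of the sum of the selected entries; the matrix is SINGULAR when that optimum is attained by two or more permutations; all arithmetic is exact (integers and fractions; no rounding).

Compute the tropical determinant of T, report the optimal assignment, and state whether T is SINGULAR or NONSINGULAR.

σ = (0, 1, 2, 3): 9 + (-2) + 28 + 14 = 49
σ = (0, 1, 3, 2): 9 + (-2) + 22 + 7 = 36
σ = (0, 2, 1, 3): 9 + 4 + 1 + 14 = 28
σ = (0, 2, 3, 1): 9 + 4 + 22 + 11 = 46
σ = (0, 3, 1, 2): 9 + 18 + 1 + 7 = 35
σ = (0, 3, 2, 1): 9 + 18 + 28 + 11 = 66
σ = (1, 0, 2, 3): 17 + 20 + 28 + 14 = 79
σ = (1, 0, 3, 2): 17 + 20 + 22 + 7 = 66
σ = (1, 2, 0, 3): 17 + 4 + 29 + 14 = 64
σ = (1, 2, 3, 0): 17 + 4 + 22 + 23 = 66
σ = (1, 3, 0, 2): 17 + 18 + 29 + 7 = 71
σ = (1, 3, 2, 0): 17 + 18 + 28 + 23 = 86
σ = (2, 0, 1, 3): 24 + 20 + 1 + 14 = 59
σ = (2, 0, 3, 1): 24 + 20 + 22 + 11 = 77
σ = (2, 1, 0, 3): 24 + (-2) + 29 + 14 = 65
σ = (2, 1, 3, 0): 24 + (-2) + 22 + 23 = 67
σ = (2, 3, 0, 1): 24 + 18 + 29 + 11 = 82
σ = (2, 3, 1, 0): 24 + 18 + 1 + 23 = 66
σ = (3, 0, 1, 2): 29 + 20 + 1 + 7 = 57
σ = (3, 0, 2, 1): 29 + 20 + 28 + 11 = 88
σ = (3, 1, 0, 2): 29 + (-2) + 29 + 7 = 63
σ = (3, 1, 2, 0): 29 + (-2) + 28 + 23 = 78
σ = (3, 2, 0, 1): 29 + 4 + 29 + 11 = 73
σ = (3, 2, 1, 0): 29 + 4 + 1 + 23 = 57
Optimal value attained by: σ = (0, 2, 1, 3).
Answer: det⊕(T) = 28; verdict: NONSINGULAR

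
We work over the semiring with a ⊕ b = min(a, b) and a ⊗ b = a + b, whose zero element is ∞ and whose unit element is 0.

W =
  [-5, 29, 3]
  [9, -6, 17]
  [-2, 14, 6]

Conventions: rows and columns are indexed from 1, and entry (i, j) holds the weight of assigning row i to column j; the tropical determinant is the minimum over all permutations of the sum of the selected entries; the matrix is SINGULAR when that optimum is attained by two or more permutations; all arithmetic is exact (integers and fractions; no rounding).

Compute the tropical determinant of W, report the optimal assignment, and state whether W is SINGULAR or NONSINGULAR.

σ = (1, 2, 3): (-5) + (-6) + 6 = -5
σ = (1, 3, 2): (-5) + 17 + 14 = 26
σ = (2, 1, 3): 29 + 9 + 6 = 44
σ = (2, 3, 1): 29 + 17 + (-2) = 44
σ = (3, 1, 2): 3 + 9 + 14 = 26
σ = (3, 2, 1): 3 + (-6) + (-2) = -5
Optimal value attained by: σ = (1, 2, 3).
Answer: det⊕(W) = -5; verdict: SINGULAR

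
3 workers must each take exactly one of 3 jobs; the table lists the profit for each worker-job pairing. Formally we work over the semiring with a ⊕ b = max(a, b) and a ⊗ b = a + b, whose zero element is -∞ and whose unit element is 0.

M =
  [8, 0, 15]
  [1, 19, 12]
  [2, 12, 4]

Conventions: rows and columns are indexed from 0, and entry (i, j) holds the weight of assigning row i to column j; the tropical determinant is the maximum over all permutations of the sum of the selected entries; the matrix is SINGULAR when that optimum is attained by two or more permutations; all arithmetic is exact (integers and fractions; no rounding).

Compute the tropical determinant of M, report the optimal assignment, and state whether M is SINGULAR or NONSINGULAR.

σ = (0, 1, 2): 8 + 19 + 4 = 31
σ = (0, 2, 1): 8 + 12 + 12 = 32
σ = (1, 0, 2): 0 + 1 + 4 = 5
σ = (1, 2, 0): 0 + 12 + 2 = 14
σ = (2, 0, 1): 15 + 1 + 12 = 28
σ = (2, 1, 0): 15 + 19 + 2 = 36
Optimal value attained by: σ = (2, 1, 0).
Answer: det⊕(M) = 36; verdict: NONSINGULAR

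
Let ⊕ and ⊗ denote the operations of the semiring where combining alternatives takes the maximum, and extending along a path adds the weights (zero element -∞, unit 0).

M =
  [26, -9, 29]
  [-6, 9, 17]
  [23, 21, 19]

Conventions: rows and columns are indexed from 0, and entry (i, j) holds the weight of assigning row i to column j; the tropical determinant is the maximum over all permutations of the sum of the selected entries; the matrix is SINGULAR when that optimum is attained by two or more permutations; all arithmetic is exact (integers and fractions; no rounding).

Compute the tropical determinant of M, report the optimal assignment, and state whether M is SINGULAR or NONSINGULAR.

σ = (0, 1, 2): 26 + 9 + 19 = 54
σ = (0, 2, 1): 26 + 17 + 21 = 64
σ = (1, 0, 2): (-9) + (-6) + 19 = 4
σ = (1, 2, 0): (-9) + 17 + 23 = 31
σ = (2, 0, 1): 29 + (-6) + 21 = 44
σ = (2, 1, 0): 29 + 9 + 23 = 61
Optimal value attained by: σ = (0, 2, 1).
Answer: det⊕(M) = 64; verdict: NONSINGULAR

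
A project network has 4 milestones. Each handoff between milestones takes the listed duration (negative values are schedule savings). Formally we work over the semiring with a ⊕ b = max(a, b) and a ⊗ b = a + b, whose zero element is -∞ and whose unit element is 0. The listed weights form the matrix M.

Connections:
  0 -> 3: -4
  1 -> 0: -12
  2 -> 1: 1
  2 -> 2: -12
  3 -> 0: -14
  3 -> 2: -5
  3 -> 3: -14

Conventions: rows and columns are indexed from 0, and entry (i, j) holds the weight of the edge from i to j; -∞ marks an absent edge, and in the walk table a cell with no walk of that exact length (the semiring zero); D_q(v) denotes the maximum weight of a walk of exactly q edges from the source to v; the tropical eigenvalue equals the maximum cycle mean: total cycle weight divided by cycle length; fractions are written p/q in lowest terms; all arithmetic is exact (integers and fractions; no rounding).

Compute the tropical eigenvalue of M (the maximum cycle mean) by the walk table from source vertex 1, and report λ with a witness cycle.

q=0: [-∞, 0, -∞, -∞]
q=1: [-12, -∞, -∞, -∞]
q=2: [-∞, -∞, -∞, -16]
q=3: [-30, -∞, -21, -30]
q=4: [-44, -20, -33, -34]
Optimal cycle mean attained by: cycle 0->3->2->1->0, total (-4) + (-5) + 1 + (-12), length 4.
Answer: λ = -5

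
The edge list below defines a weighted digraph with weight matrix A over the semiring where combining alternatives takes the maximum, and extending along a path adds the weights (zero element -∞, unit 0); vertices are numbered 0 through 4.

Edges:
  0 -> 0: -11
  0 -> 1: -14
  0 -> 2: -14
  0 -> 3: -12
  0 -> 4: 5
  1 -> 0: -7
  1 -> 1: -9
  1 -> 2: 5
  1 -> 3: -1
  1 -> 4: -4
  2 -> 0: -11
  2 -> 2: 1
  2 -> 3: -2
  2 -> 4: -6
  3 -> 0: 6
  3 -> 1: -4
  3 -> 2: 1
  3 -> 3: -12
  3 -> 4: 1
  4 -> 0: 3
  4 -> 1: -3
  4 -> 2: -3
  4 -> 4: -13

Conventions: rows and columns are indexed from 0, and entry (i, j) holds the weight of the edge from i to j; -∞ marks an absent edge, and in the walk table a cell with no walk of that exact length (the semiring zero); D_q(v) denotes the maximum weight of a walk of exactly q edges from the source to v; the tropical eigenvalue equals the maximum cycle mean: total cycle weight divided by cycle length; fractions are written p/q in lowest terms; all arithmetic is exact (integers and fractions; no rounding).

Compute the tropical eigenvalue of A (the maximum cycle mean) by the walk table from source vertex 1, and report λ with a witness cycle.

q=0: [-∞, 0, -∞, -∞, -∞]
q=1: [-7, -9, 5, -1, -4]
q=2: [5, -5, 6, 3, 0]
q=3: [9, -1, 7, 4, 10]
q=4: [13, 7, 8, 5, 14]
q=5: [17, 11, 12, 6, 18]
Optimal cycle mean attained by: cycle 0->4->0, total 5 + 3, length 2.
Answer: λ = 4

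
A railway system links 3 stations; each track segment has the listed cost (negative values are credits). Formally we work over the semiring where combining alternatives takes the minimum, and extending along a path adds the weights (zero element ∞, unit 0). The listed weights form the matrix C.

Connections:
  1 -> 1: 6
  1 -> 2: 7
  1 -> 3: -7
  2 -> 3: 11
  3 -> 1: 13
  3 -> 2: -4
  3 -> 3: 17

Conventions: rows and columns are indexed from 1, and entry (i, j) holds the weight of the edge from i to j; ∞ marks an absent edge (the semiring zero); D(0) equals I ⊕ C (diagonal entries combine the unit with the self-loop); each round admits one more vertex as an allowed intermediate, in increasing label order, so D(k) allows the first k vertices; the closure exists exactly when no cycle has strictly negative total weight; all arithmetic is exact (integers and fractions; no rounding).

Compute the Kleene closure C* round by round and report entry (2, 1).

D(0):
  [0, 7, -7]
  [∞, 0, 11]
  [13, -4, 0]
D(1):
  [0, 7, -7]
  [∞, 0, 11]
  [13, -4, 0]
D(2):
  [0, 7, -7]
  [∞, 0, 11]
  [13, -4, 0]
D(3):
  [0, -11, -7]
  [24, 0, 11]
  [13, -4, 0]
Answer: C*[2][1] = 24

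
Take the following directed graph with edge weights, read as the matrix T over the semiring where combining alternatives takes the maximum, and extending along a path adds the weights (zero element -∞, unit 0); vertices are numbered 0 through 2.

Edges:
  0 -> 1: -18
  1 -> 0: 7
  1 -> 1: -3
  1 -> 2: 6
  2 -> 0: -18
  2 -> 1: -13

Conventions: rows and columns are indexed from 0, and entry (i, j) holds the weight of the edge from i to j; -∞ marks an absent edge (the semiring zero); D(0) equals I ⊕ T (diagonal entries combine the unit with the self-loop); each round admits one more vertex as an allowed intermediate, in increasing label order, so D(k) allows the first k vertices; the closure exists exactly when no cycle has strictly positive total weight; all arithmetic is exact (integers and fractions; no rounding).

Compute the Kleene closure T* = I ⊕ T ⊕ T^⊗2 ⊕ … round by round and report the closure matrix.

D(0):
  [0, -18, -∞]
  [7, 0, 6]
  [-18, -13, 0]
D(1):
  [0, -18, -∞]
  [7, 0, 6]
  [-18, -13, 0]
D(2):
  [0, -18, -12]
  [7, 0, 6]
  [-6, -13, 0]
D(3):
  [0, -18, -12]
  [7, 0, 6]
  [-6, -13, 0]
Answer: T* = [[0, -18, -12], [7, 0, 6], [-6, -13, 0]]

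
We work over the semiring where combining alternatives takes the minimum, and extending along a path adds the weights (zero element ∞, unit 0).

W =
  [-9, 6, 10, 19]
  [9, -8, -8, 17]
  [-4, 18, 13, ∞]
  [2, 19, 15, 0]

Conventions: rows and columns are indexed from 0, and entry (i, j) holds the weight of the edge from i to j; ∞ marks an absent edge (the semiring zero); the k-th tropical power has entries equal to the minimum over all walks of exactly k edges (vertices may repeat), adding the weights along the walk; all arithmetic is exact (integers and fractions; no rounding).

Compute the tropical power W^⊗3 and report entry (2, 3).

W^⊗2:
  [-18, -3, -2, 10]
  [-12, -16, -16, 9]
  [-13, 2, 6, 15]
  [-7, 8, 11, 0]
W^⊗3:
  [-27, -12, -11, 1]
  [-21, -24, -24, 1]
  [-22, -7, -6, 6]
  [-16, -1, 0, 0]
Key observation: the optimum is the walk 2->0->0->3, with weight (-4) + (-9) + 19 = 6.
Optimal value attained by: walk 2->0->0->3.
Answer: (W^⊗3)[2][3] = 6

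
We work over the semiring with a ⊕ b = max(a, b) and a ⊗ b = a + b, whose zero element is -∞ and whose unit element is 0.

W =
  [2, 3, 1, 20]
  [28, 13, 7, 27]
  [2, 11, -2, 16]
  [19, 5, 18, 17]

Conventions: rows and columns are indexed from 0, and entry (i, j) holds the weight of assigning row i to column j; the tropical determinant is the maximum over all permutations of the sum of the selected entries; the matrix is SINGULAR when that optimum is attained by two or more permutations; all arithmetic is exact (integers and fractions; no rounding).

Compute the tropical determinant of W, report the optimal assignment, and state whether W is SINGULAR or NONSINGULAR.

σ = (0, 1, 2, 3): 2 + 13 + (-2) + 17 = 30
σ = (0, 1, 3, 2): 2 + 13 + 16 + 18 = 49
σ = (0, 2, 1, 3): 2 + 7 + 11 + 17 = 37
σ = (0, 2, 3, 1): 2 + 7 + 16 + 5 = 30
σ = (0, 3, 1, 2): 2 + 27 + 11 + 18 = 58
σ = (0, 3, 2, 1): 2 + 27 + (-2) + 5 = 32
σ = (1, 0, 2, 3): 3 + 28 + (-2) + 17 = 46
σ = (1, 0, 3, 2): 3 + 28 + 16 + 18 = 65
σ = (1, 2, 0, 3): 3 + 7 + 2 + 17 = 29
σ = (1, 2, 3, 0): 3 + 7 + 16 + 19 = 45
σ = (1, 3, 0, 2): 3 + 27 + 2 + 18 = 50
σ = (1, 3, 2, 0): 3 + 27 + (-2) + 19 = 47
σ = (2, 0, 1, 3): 1 + 28 + 11 + 17 = 57
σ = (2, 0, 3, 1): 1 + 28 + 16 + 5 = 50
σ = (2, 1, 0, 3): 1 + 13 + 2 + 17 = 33
σ = (2, 1, 3, 0): 1 + 13 + 16 + 19 = 49
σ = (2, 3, 0, 1): 1 + 27 + 2 + 5 = 35
σ = (2, 3, 1, 0): 1 + 27 + 11 + 19 = 58
σ = (3, 0, 1, 2): 20 + 28 + 11 + 18 = 77
σ = (3, 0, 2, 1): 20 + 28 + (-2) + 5 = 51
σ = (3, 1, 0, 2): 20 + 13 + 2 + 18 = 53
σ = (3, 1, 2, 0): 20 + 13 + (-2) + 19 = 50
σ = (3, 2, 0, 1): 20 + 7 + 2 + 5 = 34
σ = (3, 2, 1, 0): 20 + 7 + 11 + 19 = 57
Optimal value attained by: σ = (3, 0, 1, 2).
Answer: det⊕(W) = 77; verdict: NONSINGULAR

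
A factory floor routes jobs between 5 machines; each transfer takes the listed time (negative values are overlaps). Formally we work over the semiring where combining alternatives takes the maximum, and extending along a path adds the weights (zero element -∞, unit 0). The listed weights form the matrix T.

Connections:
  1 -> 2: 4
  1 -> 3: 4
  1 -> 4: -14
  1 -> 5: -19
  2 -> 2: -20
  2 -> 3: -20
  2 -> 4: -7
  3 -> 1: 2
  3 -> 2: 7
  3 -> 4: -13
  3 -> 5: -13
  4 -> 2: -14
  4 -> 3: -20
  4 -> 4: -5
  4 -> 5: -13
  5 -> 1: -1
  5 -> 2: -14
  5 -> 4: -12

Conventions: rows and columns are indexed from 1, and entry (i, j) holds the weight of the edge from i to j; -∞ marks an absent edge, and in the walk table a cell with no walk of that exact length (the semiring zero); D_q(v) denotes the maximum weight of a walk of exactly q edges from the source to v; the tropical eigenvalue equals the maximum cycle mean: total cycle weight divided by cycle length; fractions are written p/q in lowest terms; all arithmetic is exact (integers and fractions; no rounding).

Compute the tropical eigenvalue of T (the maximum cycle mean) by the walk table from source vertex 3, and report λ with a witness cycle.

q=0: [-∞, -∞, 0, -∞, -∞]
q=1: [2, 7, -∞, -13, -13]
q=2: [-14, 6, 6, 0, -17]
q=3: [8, 13, -10, -1, -7]
q=4: [-8, 12, 12, 6, -11]
q=5: [14, 19, -4, 5, -1]
Optimal cycle mean attained by: cycle 1->3->1, total 4 + 2, length 2.
Answer: λ = 3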